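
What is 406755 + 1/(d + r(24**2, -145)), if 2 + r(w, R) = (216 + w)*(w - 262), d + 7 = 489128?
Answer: 300106686286/737807 ≈ 4.0676e+5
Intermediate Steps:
d = 489121 (d = -7 + 489128 = 489121)
r(w, R) = -2 + (-262 + w)*(216 + w) (r(w, R) = -2 + (216 + w)*(w - 262) = -2 + (216 + w)*(-262 + w) = -2 + (-262 + w)*(216 + w))
406755 + 1/(d + r(24**2, -145)) = 406755 + 1/(489121 + (-56594 + (24**2)**2 - 46*24**2)) = 406755 + 1/(489121 + (-56594 + 576**2 - 46*576)) = 406755 + 1/(489121 + (-56594 + 331776 - 26496)) = 406755 + 1/(489121 + 248686) = 406755 + 1/737807 = 300106686286/737807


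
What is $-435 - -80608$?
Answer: $80173$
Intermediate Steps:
$-435 - -80608 = -435 + 80608 = 80173$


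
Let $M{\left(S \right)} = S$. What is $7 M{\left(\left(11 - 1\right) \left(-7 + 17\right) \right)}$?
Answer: $700$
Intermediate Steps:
$7 M{\left(\left(11 - 1\right) \left(-7 + 17\right) \right)} = 7 \left(11 - 1\right) \left(-7 + 17\right) = 7 \cdot 10 \cdot 10 = 7 \cdot 100 = 700$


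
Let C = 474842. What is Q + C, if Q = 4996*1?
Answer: 479838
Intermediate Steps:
Q = 4996
Q + C = 4996 + 474842 = 479838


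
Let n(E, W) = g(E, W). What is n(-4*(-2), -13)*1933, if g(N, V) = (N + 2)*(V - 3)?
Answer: -309280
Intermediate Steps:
g(N, V) = (-3 + V)*(2 + N) (g(N, V) = (2 + N)*(-3 + V) = (-3 + V)*(2 + N))
n(E, W) = -6 - 3*E + 2*W + E*W
n(-4*(-2), -13)*1933 = (-6 - (-12)*(-2) + 2*(-13) - 4*(-2)*(-13))*1933 = (-6 - 3*8 - 26 + 8*(-13))*1933 = (-6 - 24 - 26 - 104)*1933 = -160*1933 = -309280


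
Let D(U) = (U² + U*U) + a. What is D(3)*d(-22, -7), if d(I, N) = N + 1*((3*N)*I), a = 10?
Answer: 12740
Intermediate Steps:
d(I, N) = N + 3*I*N (d(I, N) = N + 1*(3*I*N) = N + 3*I*N)
D(U) = 10 + 2*U² (D(U) = (U² + U*U) + 10 = (U² + U²) + 10 = 2*U² + 10 = 10 + 2*U²)
D(3)*d(-22, -7) = (10 + 2*3²)*(-7*(1 + 3*(-22))) = (10 + 2*9)*(-7*(1 - 66)) = (10 + 18)*(-7*(-65)) = 28*455 = 12740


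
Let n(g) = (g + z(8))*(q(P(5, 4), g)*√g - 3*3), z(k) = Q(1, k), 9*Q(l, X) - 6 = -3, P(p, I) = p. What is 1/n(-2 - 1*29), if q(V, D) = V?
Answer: 27/78752 + 15*I*√31/78752 ≈ 0.00034285 + 0.0010605*I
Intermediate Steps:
Q(l, X) = ⅓ (Q(l, X) = ⅔ + (⅑)*(-3) = ⅔ - ⅓ = ⅓)
z(k) = ⅓
n(g) = (-9 + 5*√g)*(⅓ + g) (n(g) = (g + ⅓)*(5*√g - 3*3) = (⅓ + g)*(5*√g - 9) = (⅓ + g)*(-9 + 5*√g) = (-9 + 5*√g)*(⅓ + g))
1/n(-2 - 1*29) = 1/(-3 - 9*(-2 - 1*29) + 5*(-2 - 1*29)^(3/2) + 5*√(-2 - 1*29)/3) = 1/(-3 - 9*(-2 - 29) + 5*(-2 - 29)^(3/2) + 5*√(-2 - 29)/3) = 1/(-3 - 9*(-31) + 5*(-31)^(3/2) + 5*√(-31)/3) = 1/(-3 + 279 + 5*(-31*I*√31) + 5*(I*√31)/3) = 1/(-3 + 279 - 155*I*√31 + 5*I*√31/3) = 1/(276 - 460*I*√31/3)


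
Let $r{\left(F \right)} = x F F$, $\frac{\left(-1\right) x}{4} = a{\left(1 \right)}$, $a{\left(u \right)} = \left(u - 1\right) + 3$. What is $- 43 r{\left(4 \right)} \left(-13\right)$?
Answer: $-107328$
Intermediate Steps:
$a{\left(u \right)} = 2 + u$ ($a{\left(u \right)} = \left(-1 + u\right) + 3 = 2 + u$)
$x = -12$ ($x = - 4 \left(2 + 1\right) = \left(-4\right) 3 = -12$)
$r{\left(F \right)} = - 12 F^{2}$ ($r{\left(F \right)} = - 12 F F = - 12 F^{2}$)
$- 43 r{\left(4 \right)} \left(-13\right) = - 43 \left(- 12 \cdot 4^{2}\right) \left(-13\right) = - 43 \left(\left(-12\right) 16\right) \left(-13\right) = \left(-43\right) \left(-192\right) \left(-13\right) = 8256 \left(-13\right) = -107328$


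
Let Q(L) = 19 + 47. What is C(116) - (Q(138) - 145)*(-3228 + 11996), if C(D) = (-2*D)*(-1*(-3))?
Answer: 691976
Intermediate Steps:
Q(L) = 66
C(D) = -6*D (C(D) = -2*D*3 = -6*D)
C(116) - (Q(138) - 145)*(-3228 + 11996) = -6*116 - (66 - 145)*(-3228 + 11996) = -696 - (-79)*8768 = -696 - 1*(-692672) = -696 + 692672 = 691976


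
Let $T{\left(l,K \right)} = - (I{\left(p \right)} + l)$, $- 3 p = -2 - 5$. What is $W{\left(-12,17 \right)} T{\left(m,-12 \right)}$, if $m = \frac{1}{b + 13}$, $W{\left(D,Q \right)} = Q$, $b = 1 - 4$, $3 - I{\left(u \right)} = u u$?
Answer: $\frac{3587}{90} \approx 39.856$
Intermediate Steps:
$p = \frac{7}{3}$ ($p = - \frac{-2 - 5}{3} = \left(- \frac{1}{3}\right) \left(-7\right) = \frac{7}{3} \approx 2.3333$)
$I{\left(u \right)} = 3 - u^{2}$ ($I{\left(u \right)} = 3 - u u = 3 - u^{2}$)
$b = -3$
$m = \frac{1}{10}$ ($m = \frac{1}{-3 + 13} = \frac{1}{10} \approx 0.1$)
$T{\left(l,K \right)} = \frac{22}{9} - l$ ($T{\left(l,K \right)} = - (\left(3 - \left(\frac{7}{3}\right)^{2}\right) + l) = - (\left(3 - \frac{49}{9}\right) + l) = - (- \frac{22}{9} + l) = \frac{22}{9} - l$)
$W{\left(-12,17 \right)} T{\left(m,-12 \right)} = 17 \left(\frac{22}{9} - \frac{1}{10}\right) = 17 \cdot \frac{211}{90} = \frac{3587}{90}$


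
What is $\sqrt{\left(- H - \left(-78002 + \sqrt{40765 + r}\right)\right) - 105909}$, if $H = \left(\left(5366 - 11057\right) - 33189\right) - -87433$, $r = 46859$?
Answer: $\sqrt{-76460 - 6 \sqrt{2434}} \approx 277.05 i$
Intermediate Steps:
$H = 48553$ ($H = \left(-5691 - 33189\right) + 87433 = -38880 + 87433 = 48553$)
$\sqrt{\left(- H - \left(-78002 + \sqrt{40765 + r}\right)\right) - 105909} = \sqrt{\left(\left(-1\right) 48553 + \left(78002 - \sqrt{40765 + 46859}\right)\right) - 105909} = \sqrt{\left(-48553 + \left(78002 - \sqrt{87624}\right)\right) - 105909} = \sqrt{\left(-48553 + \left(78002 - 6 \sqrt{2434}\right)\right) - 105909} = \sqrt{\left(29449 - 6 \sqrt{2434}\right) - 105909} = \sqrt{-76460 - 6 \sqrt{2434}}$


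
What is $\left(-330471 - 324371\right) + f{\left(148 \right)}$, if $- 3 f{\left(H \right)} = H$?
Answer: $- \frac{1964674}{3} \approx -6.5489 \cdot 10^{5}$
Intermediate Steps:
$f{\left(H \right)} = - \frac{H}{3}$
$\left(-330471 - 324371\right) + f{\left(148 \right)} = \left(-330471 - 324371\right) - \frac{148}{3} = -654842 - \frac{148}{3} = - \frac{1964674}{3}$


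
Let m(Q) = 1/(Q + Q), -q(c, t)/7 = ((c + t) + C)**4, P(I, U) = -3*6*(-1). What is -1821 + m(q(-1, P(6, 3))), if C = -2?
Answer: -1290633751/708750 ≈ -1821.0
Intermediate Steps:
P(I, U) = 18 (P(I, U) = -18*(-1) = 18)
q(c, t) = -7*(-2 + c + t)**4 (q(c, t) = -7*((c + t) - 2)**4 = -7*(-2 + c + t)**4)
m(Q) = 1/(2*Q)
-1821 + m(q(-1, P(6, 3))) = -1821 + 1/(2*((-7*(-2 - 1 + 18)**4))) = -1821 + 1/(2*((-7*15**4))) = -1821 + 1/(2*((-7*50625))) = -1821 + (1/2)/(-354375) = -1821 + (1/2)*(-1/354375) = -1821 - 1/708750 = -1290633751/708750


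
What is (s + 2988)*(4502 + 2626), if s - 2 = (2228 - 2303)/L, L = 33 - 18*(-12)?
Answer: 1768777560/83 ≈ 2.1311e+7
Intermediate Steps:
L = 249 (L = 33 + 216 = 249)
s = 141/83 (s = 2 + (2228 - 2303)/249 = 2 - 75*1/249 = 2 - 25/83 = 141/83 ≈ 1.6988)
(s + 2988)*(4502 + 2626) = (141/83 + 2988)*(4502 + 2626) = (248145/83)*7128 = 1768777560/83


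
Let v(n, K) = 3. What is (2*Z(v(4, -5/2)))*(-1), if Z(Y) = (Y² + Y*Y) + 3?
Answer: -42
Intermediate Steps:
Z(Y) = 3 + 2*Y² (Z(Y) = (Y² + Y²) + 3 = 2*Y² + 3 = 3 + 2*Y²)
(2*Z(v(4, -5/2)))*(-1) = (2*(3 + 2*3²))*(-1) = (2*(3 + 2*9))*(-1) = (2*(3 + 18))*(-1) = (2*21)*(-1) = 42*(-1) = -42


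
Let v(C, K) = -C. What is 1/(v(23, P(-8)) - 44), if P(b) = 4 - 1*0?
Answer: -1/67 ≈ -0.014925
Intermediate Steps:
P(b) = 4 (P(b) = 4 + 0 = 4)
1/(v(23, P(-8)) - 44) = 1/(-1*23 - 44) = 1/(-23 - 44) = 1/(-67) = -1/67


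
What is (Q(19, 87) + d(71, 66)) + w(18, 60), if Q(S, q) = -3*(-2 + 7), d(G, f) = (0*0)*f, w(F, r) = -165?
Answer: -180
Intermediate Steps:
d(G, f) = 0 (d(G, f) = 0*f = 0)
Q(S, q) = -15 (Q(S, q) = -3*5 = -15)
(Q(19, 87) + d(71, 66)) + w(18, 60) = (-15 + 0) - 165 = -15 - 165 = -180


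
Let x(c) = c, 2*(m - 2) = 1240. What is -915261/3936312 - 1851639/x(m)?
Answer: -1214866351285/408064344 ≈ -2977.1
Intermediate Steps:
m = 622 (m = 2 + (1/2)*1240 = 2 + 620 = 622)
-915261/3936312 - 1851639/x(m) = -915261/3936312 - 1851639/622 = -915261*1/3936312 - 1851639*1/622 = -305087/1312104 - 1851639/622 = -1214866351285/408064344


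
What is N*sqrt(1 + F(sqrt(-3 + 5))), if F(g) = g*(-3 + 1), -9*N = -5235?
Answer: 1745*sqrt(1 - 2*sqrt(2))/3 ≈ 786.53*I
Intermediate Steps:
N = 1745/3 (N = -1/9*(-5235) = 1745/3 ≈ 581.67)
F(g) = -2*g (F(g) = g*(-2) = -2*g)
N*sqrt(1 + F(sqrt(-3 + 5))) = 1745*sqrt(1 - 2*sqrt(-3 + 5))/3 = 1745*sqrt(1 - 2*sqrt(2))/3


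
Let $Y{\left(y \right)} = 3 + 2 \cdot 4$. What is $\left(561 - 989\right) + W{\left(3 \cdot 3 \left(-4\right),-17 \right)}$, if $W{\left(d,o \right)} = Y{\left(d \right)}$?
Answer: $-417$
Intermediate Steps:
$Y{\left(y \right)} = 11$ ($Y{\left(y \right)} = 3 + 8 = 11$)
$W{\left(d,o \right)} = 11$
$\left(561 - 989\right) + W{\left(3 \cdot 3 \left(-4\right),-17 \right)} = \left(561 - 989\right) + 11 = -428 + 11 = -417$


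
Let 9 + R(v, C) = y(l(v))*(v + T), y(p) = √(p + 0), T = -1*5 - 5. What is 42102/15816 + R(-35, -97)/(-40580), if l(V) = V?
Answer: 17798349/6685555 + 9*I*√35/8116 ≈ 2.6622 + 0.0065605*I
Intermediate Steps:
T = -10 (T = -5 - 5 = -10)
y(p) = √p
R(v, C) = -9 + √v*(-10 + v) (R(v, C) = -9 + √v*(v - 10) = -9 + √v*(-10 + v))
42102/15816 + R(-35, -97)/(-40580) = 42102/15816 + (-9 + (-35)^(3/2) - 10*I*√35)/(-40580) = 42102*(1/15816) + (-9 - 35*I*√35 - 10*I*√35)*(-1/40580) = 7017/2636 + (-9 - 35*I*√35 - 10*I*√35)*(-1/40580) = 7017/2636 + (-9 - 45*I*√35)*(-1/40580) = 7017/2636 + (9/40580 + 9*I*√35/8116) = 17798349/6685555 + 9*I*√35/8116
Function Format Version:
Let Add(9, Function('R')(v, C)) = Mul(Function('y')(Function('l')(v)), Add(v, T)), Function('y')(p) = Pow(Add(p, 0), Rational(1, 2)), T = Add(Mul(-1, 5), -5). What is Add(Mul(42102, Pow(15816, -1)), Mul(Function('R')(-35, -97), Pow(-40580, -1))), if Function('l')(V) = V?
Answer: Add(Rational(17798349, 6685555), Mul(Rational(9, 8116), I, Pow(35, Rational(1, 2)))) ≈ Add(2.6622, Mul(0.0065605, I))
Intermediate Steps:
T = -10 (T = Add(-5, -5) = -10)
Function('y')(p) = Pow(p, Rational(1, 2))
Function('R')(v, C) = Add(-9, Mul(Pow(v, Rational(1, 2)), Add(-10, v))) (Function('R')(v, C) = Add(-9, Mul(Pow(v, Rational(1, 2)), Add(v, -10))) = Add(-9, Mul(Pow(v, Rational(1, 2)), Add(-10, v))))
Add(Mul(42102, Pow(15816, -1)), Mul(Function('R')(-35, -97), Pow(-40580, -1))) = Add(Mul(42102, Pow(15816, -1)), Mul(Add(-9, Pow(-35, Rational(3, 2)), Mul(-10, Pow(-35, Rational(1, 2)))), Pow(-40580, -1))) = Add(Mul(42102, Rational(1, 15816)), Mul(Add(-9, Mul(-35, I, Pow(35, Rational(1, 2))), Mul(-10, Mul(I, Pow(35, Rational(1, 2))))), Rational(-1, 40580))) = Add(Rational(7017, 2636), Mul(Add(-9, Mul(-35, I, Pow(35, Rational(1, 2))), Mul(-10, I, Pow(35, Rational(1, 2)))), Rational(-1, 40580))) = Add(Rational(7017, 2636), Mul(Add(-9, Mul(-45, I, Pow(35, Rational(1, 2)))), Rational(-1, 40580))) = Add(Rational(7017, 2636), Add(Rational(9, 40580), Mul(Rational(9, 8116), I, Pow(35, Rational(1, 2))))) = Add(Rational(17798349, 6685555), Mul(Rational(9, 8116), I, Pow(35, Rational(1, 2))))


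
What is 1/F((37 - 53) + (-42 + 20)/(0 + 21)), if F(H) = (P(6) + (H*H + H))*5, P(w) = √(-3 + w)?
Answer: 53204886/72774369365 - 194481*√3/72774369365 ≈ 0.00072647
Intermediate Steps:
F(H) = 5*H + 5*√3 + 5*H² (F(H) = (√(-3 + 6) + (H*H + H))*5 = (√3 + (H² + H))*5 = (√3 + (H + H²))*5 = (H + √3 + H²)*5 = 5*H + 5*√3 + 5*H²)
1/F((37 - 53) + (-42 + 20)/(0 + 21)) = 1/(5*((37 - 53) + (-42 + 20)/(0 + 21)) + 5*√3 + 5*((37 - 53) + (-42 + 20)/(0 + 21))²) = 1/(5*(-16 - 22/21) + 5*√3 + 5*(-16 - 22/21)²) = 1/(5*(-358/21) + 5*√3 + 5*(-358/21)²) = 1/(-1790/21 + 5*√3 + 5*(128164/441)) = 1/(-1790/21 + 5*√3 + 640820/441) = 1/(603230/441 + 5*√3)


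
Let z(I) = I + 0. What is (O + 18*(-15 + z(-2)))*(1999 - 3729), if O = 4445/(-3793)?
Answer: 2015628190/3793 ≈ 5.3141e+5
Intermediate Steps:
z(I) = I
O = -4445/3793 (O = 4445*(-1/3793) = -4445/3793 ≈ -1.1719)
(O + 18*(-15 + z(-2)))*(1999 - 3729) = (-4445/3793 + 18*(-15 - 2))*(1999 - 3729) = (-4445/3793 + 18*(-17))*(-1730) = (-4445/3793 - 306)*(-1730) = -1165103/3793*(-1730) = 2015628190/3793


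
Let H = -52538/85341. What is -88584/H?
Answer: 3779923572/26269 ≈ 1.4389e+5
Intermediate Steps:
H = -52538/85341 (H = -52538*1/85341 = -52538/85341 ≈ -0.61562)
-88584/H = -88584/(-52538/85341) = -88584*(-85341/52538) = 3779923572/26269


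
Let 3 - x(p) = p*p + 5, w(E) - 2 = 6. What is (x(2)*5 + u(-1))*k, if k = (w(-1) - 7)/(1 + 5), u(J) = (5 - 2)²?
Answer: -7/2 ≈ -3.5000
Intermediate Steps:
w(E) = 8 (w(E) = 2 + 6 = 8)
x(p) = -2 - p² (x(p) = 3 - (p*p + 5) = 3 - (p² + 5) = 3 - (5 + p²) = 3 + (-5 - p²) = -2 - p²)
u(J) = 9 (u(J) = 3² = 9)
k = ⅙ (k = (8 - 7)/(1 + 5) = 1/6 = 1*(⅙) = ⅙ ≈ 0.16667)
(x(2)*5 + u(-1))*k = ((-2 - 1*2²)*5 + 9)*(⅙) = ((-2 - 1*4)*5 + 9)*(⅙) = ((-2 - 4)*5 + 9)*(⅙) = (-6*5 + 9)*(⅙) = (-30 + 9)*(⅙) = -21*⅙ = -7/2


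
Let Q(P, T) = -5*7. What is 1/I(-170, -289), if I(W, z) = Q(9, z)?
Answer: -1/35 ≈ -0.028571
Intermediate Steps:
Q(P, T) = -35
I(W, z) = -35
1/I(-170, -289) = 1/(-35) = -1/35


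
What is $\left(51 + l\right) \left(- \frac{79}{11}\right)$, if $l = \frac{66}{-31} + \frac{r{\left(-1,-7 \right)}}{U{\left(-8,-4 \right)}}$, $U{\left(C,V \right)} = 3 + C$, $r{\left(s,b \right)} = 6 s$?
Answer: $- \frac{613119}{1705} \approx -359.6$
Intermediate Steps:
$l = - \frac{144}{155}$ ($l = \frac{66}{-31} + \frac{6 \left(-1\right)}{3 - 8} = 66 \left(- \frac{1}{31}\right) - \frac{6}{-5} = - \frac{66}{31} - - \frac{6}{5} = - \frac{66}{31} + \frac{6}{5} = - \frac{144}{155} \approx -0.92903$)
$\left(51 + l\right) \left(- \frac{79}{11}\right) = \left(51 - \frac{144}{155}\right) \left(- \frac{79}{11}\right) = \frac{7761 \left(\left(-79\right) \frac{1}{11}\right)}{155} = \frac{7761}{155} \left(- \frac{79}{11}\right) = - \frac{613119}{1705}$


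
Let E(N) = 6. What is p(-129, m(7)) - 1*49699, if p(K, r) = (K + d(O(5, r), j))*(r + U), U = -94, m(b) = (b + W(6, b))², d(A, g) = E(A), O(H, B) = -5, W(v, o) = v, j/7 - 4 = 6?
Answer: -58924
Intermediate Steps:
j = 70 (j = 28 + 7*6 = 28 + 42 = 70)
d(A, g) = 6
m(b) = (6 + b)² (m(b) = (b + 6)² = (6 + b)²)
p(K, r) = (-94 + r)*(6 + K) (p(K, r) = (K + 6)*(r - 94) = (6 + K)*(-94 + r) = (-94 + r)*(6 + K))
p(-129, m(7)) - 1*49699 = (-564 - 94*(-129) + 6*(6 + 7)² - 129*(6 + 7)²) - 1*49699 = (-564 + 12126 + 6*13² - 129*13²) - 49699 = (-564 + 12126 + 6*169 - 129*169) - 49699 = (-564 + 12126 + 1014 - 21801) - 49699 = -9225 - 49699 = -58924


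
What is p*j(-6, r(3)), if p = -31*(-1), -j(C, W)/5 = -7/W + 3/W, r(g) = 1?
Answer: 620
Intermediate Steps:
j(C, W) = 20/W (j(C, W) = -5*(-7/W + 3/W) = -(-20)/W = 20/W)
p = 31
p*j(-6, r(3)) = 31*(20/1) = 31*(20*1) = 31*20 = 620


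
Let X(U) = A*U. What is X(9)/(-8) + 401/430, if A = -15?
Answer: 30629/1720 ≈ 17.808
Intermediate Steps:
X(U) = -15*U
X(9)/(-8) + 401/430 = -15*9/(-8) + 401/430 = -135*(-⅛) + 401*(1/430) = 135/8 + 401/430 = 30629/1720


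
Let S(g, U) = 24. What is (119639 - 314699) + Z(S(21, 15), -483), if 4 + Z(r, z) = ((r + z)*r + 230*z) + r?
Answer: -317146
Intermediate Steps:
Z(r, z) = -4 + r + 230*z + r*(r + z) (Z(r, z) = -4 + (((r + z)*r + 230*z) + r) = -4 + ((r*(r + z) + 230*z) + r) = -4 + ((230*z + r*(r + z)) + r) = -4 + (r + 230*z + r*(r + z)) = -4 + r + 230*z + r*(r + z))
(119639 - 314699) + Z(S(21, 15), -483) = (119639 - 314699) + (-4 + 24 + 24**2 + 230*(-483) + 24*(-483)) = -195060 + (-4 + 24 + 576 - 111090 - 11592) = -195060 - 122086 = -317146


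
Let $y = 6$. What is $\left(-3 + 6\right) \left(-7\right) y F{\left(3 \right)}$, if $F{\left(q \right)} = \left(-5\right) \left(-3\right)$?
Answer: $-1890$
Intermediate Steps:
$F{\left(q \right)} = 15$
$\left(-3 + 6\right) \left(-7\right) y F{\left(3 \right)} = \left(-3 + 6\right) \left(-7\right) 6 \cdot 15 = 3 \left(-7\right) 6 \cdot 15 = \left(-21\right) 6 \cdot 15 = \left(-126\right) 15 = -1890$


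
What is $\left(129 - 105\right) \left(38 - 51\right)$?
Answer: $-312$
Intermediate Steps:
$\left(129 - 105\right) \left(38 - 51\right) = 24 \left(38 - 51\right) = 24 \left(-13\right) = -312$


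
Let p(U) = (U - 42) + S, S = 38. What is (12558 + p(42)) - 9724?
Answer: 2872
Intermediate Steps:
p(U) = -4 + U (p(U) = (U - 42) + 38 = (-42 + U) + 38 = -4 + U)
(12558 + p(42)) - 9724 = (12558 + (-4 + 42)) - 9724 = (12558 + 38) - 9724 = 12596 - 9724 = 2872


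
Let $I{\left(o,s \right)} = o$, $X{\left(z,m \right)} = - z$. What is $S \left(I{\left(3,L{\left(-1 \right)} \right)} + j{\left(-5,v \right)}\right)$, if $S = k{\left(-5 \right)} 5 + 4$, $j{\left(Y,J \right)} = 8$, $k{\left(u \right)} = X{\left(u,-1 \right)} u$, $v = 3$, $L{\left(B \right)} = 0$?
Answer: $-1331$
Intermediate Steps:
$k{\left(u \right)} = - u^{2}$ ($k{\left(u \right)} = - u u = - u^{2}$)
$S = -121$ ($S = - \left(-5\right)^{2} \cdot 5 + 4 = \left(-1\right) 25 \cdot 5 + 4 = \left(-25\right) 5 + 4 = -125 + 4 = -121$)
$S \left(I{\left(3,L{\left(-1 \right)} \right)} + j{\left(-5,v \right)}\right) = - 121 \left(3 + 8\right) = \left(-121\right) 11 = -1331$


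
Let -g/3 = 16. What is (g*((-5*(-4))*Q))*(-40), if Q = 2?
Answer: 76800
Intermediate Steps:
g = -48 (g = -3*16 = -48)
(g*((-5*(-4))*Q))*(-40) = -48*(-5*(-4))*2*(-40) = -960*2*(-40) = -48*40*(-40) = -1920*(-40) = 76800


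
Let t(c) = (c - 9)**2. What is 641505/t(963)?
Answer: 213835/303372 ≈ 0.70486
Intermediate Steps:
t(c) = (-9 + c)**2
641505/t(963) = 641505/((-9 + 963)**2) = 641505/(954**2) = 641505/910116 = 641505*(1/910116) = 213835/303372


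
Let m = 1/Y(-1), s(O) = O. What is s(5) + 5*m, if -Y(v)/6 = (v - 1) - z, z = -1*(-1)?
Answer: 95/18 ≈ 5.2778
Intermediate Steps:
z = 1
Y(v) = 12 - 6*v (Y(v) = -6*((v - 1) - 1*1) = -6*((-1 + v) - 1) = -6*(-2 + v) = 12 - 6*v)
m = 1/18 (m = 1/(12 - 6*(-1)) = 1/(12 + 6) = 1/18 ≈ 0.055556)
s(5) + 5*m = 5 + 5*(1/18) = 5 + 5/18 = 95/18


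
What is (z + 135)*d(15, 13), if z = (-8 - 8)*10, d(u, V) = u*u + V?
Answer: -5950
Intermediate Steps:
d(u, V) = V + u**2 (d(u, V) = u**2 + V = V + u**2)
z = -160 (z = -16*10 = -160)
(z + 135)*d(15, 13) = (-160 + 135)*(13 + 15**2) = -25*(13 + 225) = -25*238 = -5950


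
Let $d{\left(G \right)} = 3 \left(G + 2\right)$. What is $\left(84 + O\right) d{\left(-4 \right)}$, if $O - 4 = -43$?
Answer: $-270$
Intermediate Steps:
$O = -39$ ($O = 4 - 43 = -39$)
$d{\left(G \right)} = 6 + 3 G$ ($d{\left(G \right)} = 3 \left(2 + G\right) = 6 + 3 G$)
$\left(84 + O\right) d{\left(-4 \right)} = \left(84 - 39\right) \left(6 + 3 \left(-4\right)\right) = 45 \left(6 - 12\right) = 45 \left(-6\right) = -270$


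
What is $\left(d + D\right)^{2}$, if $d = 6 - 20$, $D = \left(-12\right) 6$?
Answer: $7396$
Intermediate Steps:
$D = -72$
$d = -14$ ($d = 6 - 20 = -14$)
$\left(d + D\right)^{2} = \left(-14 - 72\right)^{2} = \left(-86\right)^{2} = 7396$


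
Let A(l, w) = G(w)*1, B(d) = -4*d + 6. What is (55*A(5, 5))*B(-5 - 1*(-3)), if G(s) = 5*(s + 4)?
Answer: 34650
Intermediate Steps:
B(d) = 6 - 4*d
G(s) = 20 + 5*s (G(s) = 5*(4 + s) = 20 + 5*s)
A(l, w) = 20 + 5*w (A(l, w) = (20 + 5*w)*1 = 20 + 5*w)
(55*A(5, 5))*B(-5 - 1*(-3)) = (55*(20 + 5*5))*(6 - 4*(-5 - 1*(-3))) = (55*(20 + 25))*(6 - 4*(-5 + 3)) = (55*45)*(6 - 4*(-2)) = 2475*(6 + 8) = 2475*14 = 34650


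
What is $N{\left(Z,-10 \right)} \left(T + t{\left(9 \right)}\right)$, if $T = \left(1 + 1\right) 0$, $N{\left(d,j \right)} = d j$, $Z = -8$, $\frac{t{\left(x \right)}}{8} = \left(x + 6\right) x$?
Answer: $86400$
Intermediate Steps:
$t{\left(x \right)} = 8 x \left(6 + x\right)$ ($t{\left(x \right)} = 8 \left(x + 6\right) x = 8 \left(6 + x\right) x = 8 x \left(6 + x\right)$)
$T = 0$ ($T = 2 \cdot 0 = 0$)
$N{\left(Z,-10 \right)} \left(T + t{\left(9 \right)}\right) = \left(-8\right) \left(-10\right) \left(0 + 8 \cdot 9 \left(6 + 9\right)\right) = 80 \left(0 + 8 \cdot 9 \cdot 15\right) = 80 \left(0 + 1080\right) = 80 \cdot 1080 = 86400$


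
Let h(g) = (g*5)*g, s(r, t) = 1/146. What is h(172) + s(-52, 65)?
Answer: 21596321/146 ≈ 1.4792e+5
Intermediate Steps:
s(r, t) = 1/146
h(g) = 5*g² (h(g) = (5*g)*g = 5*g²)
h(172) + s(-52, 65) = 5*172² + 1/146 = 5*29584 + 1/146 = 147920 + 1/146 = 21596321/146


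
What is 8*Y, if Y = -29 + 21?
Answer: -64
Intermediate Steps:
Y = -8
8*Y = 8*(-8) = -64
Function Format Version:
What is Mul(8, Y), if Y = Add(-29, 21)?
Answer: -64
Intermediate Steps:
Y = -8
Mul(8, Y) = Mul(8, -8) = -64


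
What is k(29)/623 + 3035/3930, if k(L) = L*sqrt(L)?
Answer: 607/786 + 29*sqrt(29)/623 ≈ 1.0229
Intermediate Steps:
k(L) = L**(3/2)
k(29)/623 + 3035/3930 = 29**(3/2)/623 + 3035/3930 = (29*sqrt(29))*(1/623) + 3035*(1/3930) = 29*sqrt(29)/623 + 607/786 = 607/786 + 29*sqrt(29)/623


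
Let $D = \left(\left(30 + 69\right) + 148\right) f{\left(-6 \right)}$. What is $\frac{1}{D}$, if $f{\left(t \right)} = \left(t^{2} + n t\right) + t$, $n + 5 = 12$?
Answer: $- \frac{1}{2964} \approx -0.00033738$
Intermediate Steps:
$n = 7$ ($n = -5 + 12 = 7$)
$f{\left(t \right)} = t^{2} + 8 t$ ($f{\left(t \right)} = \left(t^{2} + 7 t\right) + t = t^{2} + 8 t$)
$D = -2964$ ($D = \left(\left(30 + 69\right) + 148\right) \left(- 6 \left(8 - 6\right)\right) = \left(99 + 148\right) \left(\left(-6\right) 2\right) = 247 \left(-12\right) = -2964$)
$\frac{1}{D} = \frac{1}{-2964} = - \frac{1}{2964}$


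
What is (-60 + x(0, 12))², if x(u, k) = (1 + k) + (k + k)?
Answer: 529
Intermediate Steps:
x(u, k) = 1 + 3*k (x(u, k) = (1 + k) + 2*k = 1 + 3*k)
(-60 + x(0, 12))² = (-60 + (1 + 3*12))² = (-60 + (1 + 36))² = (-60 + 37)² = (-23)² = 529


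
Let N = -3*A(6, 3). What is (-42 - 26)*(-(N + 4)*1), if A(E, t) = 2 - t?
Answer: 476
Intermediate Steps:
N = 3 (N = -3*(2 - 1*3) = -3*(2 - 3) = -3*(-1) = 3)
(-42 - 26)*(-(N + 4)*1) = (-42 - 26)*(-(3 + 4)*1) = -68*(-1*7) = -(-476) = -68*(-7) = 476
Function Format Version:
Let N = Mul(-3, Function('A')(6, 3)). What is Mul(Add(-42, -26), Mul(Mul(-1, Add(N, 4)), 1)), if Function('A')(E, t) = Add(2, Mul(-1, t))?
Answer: 476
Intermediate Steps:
N = 3 (N = Mul(-3, Add(2, Mul(-1, 3))) = Mul(-3, Add(2, -3)) = Mul(-3, -1) = 3)
Mul(Add(-42, -26), Mul(Mul(-1, Add(N, 4)), 1)) = Mul(Add(-42, -26), Mul(Mul(-1, Add(3, 4)), 1)) = Mul(-68, Mul(Mul(-1, 7), 1)) = Mul(-68, Mul(-7, 1)) = Mul(-68, -7) = 476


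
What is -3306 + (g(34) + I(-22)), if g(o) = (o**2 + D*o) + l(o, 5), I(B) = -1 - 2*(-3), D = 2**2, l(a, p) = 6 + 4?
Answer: -1999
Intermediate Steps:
l(a, p) = 10
D = 4
I(B) = 5 (I(B) = -1 + 6 = 5)
g(o) = 10 + o**2 + 4*o (g(o) = (o**2 + 4*o) + 10 = 10 + o**2 + 4*o)
-3306 + (g(34) + I(-22)) = -3306 + ((10 + 34**2 + 4*34) + 5) = -3306 + ((10 + 1156 + 136) + 5) = -3306 + (1302 + 5) = -3306 + 1307 = -1999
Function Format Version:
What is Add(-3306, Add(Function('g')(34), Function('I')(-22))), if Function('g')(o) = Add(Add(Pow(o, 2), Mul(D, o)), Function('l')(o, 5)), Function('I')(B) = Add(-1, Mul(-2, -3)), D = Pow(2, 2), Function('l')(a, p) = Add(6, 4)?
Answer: -1999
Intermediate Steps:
Function('l')(a, p) = 10
D = 4
Function('I')(B) = 5 (Function('I')(B) = Add(-1, 6) = 5)
Function('g')(o) = Add(10, Pow(o, 2), Mul(4, o)) (Function('g')(o) = Add(Add(Pow(o, 2), Mul(4, o)), 10) = Add(10, Pow(o, 2), Mul(4, o)))
Add(-3306, Add(Function('g')(34), Function('I')(-22))) = Add(-3306, Add(Add(10, Pow(34, 2), Mul(4, 34)), 5)) = Add(-3306, Add(Add(10, 1156, 136), 5)) = Add(-3306, Add(1302, 5)) = Add(-3306, 1307) = -1999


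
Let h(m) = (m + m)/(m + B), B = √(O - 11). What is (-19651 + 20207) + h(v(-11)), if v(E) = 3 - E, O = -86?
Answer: 163300/293 - 28*I*√97/293 ≈ 557.34 - 0.94119*I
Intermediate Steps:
B = I*√97 (B = √(-86 - 11) = √(-97) = I*√97 ≈ 9.8489*I)
h(m) = 2*m/(m + I*√97) (h(m) = (m + m)/(m + I*√97) = (2*m)/(m + I*√97) = 2*m/(m + I*√97))
(-19651 + 20207) + h(v(-11)) = (-19651 + 20207) + 2*(3 - 1*(-11))/((3 - 1*(-11)) + I*√97) = 556 + 2*(3 + 11)/((3 + 11) + I*√97) = 556 + 2*14/(14 + I*√97) = 556 + 28/(14 + I*√97)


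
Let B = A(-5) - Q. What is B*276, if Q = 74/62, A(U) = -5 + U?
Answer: -95772/31 ≈ -3089.4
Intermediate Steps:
Q = 37/31 (Q = 74*(1/62) = 37/31 ≈ 1.1935)
B = -347/31 (B = (-5 - 5) - 1*37/31 = -10 - 37/31 = -347/31 ≈ -11.194)
B*276 = -347/31*276 = -95772/31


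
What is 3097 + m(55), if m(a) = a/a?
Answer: 3098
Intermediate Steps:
m(a) = 1
3097 + m(55) = 3097 + 1 = 3098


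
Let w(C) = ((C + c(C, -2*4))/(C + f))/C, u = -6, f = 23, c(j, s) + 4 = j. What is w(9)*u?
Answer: -7/24 ≈ -0.29167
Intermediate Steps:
c(j, s) = -4 + j
w(C) = (-4 + 2*C)/(C*(23 + C)) (w(C) = ((C + (-4 + C))/(C + 23))/C = ((-4 + 2*C)/(23 + C))/C = (-4 + 2*C)/(C*(23 + C)))
w(9)*u = (2*(-2 + 9)/(9*(23 + 9)))*(-6) = (2*(⅑)*7/32)*(-6) = (2*(⅑)*(1/32)*7)*(-6) = (7/144)*(-6) = -7/24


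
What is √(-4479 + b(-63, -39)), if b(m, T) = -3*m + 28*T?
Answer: 3*I*√598 ≈ 73.362*I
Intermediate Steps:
√(-4479 + b(-63, -39)) = √(-4479 + (-3*(-63) + 28*(-39))) = √(-4479 + (189 - 1092)) = √(-4479 - 903) = √(-5382) = 3*I*√598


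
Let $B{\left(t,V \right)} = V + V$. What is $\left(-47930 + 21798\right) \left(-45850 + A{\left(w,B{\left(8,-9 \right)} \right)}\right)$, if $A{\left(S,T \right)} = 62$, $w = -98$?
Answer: $1196532016$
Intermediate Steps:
$B{\left(t,V \right)} = 2 V$
$\left(-47930 + 21798\right) \left(-45850 + A{\left(w,B{\left(8,-9 \right)} \right)}\right) = \left(-47930 + 21798\right) \left(-45850 + 62\right) = \left(-26132\right) \left(-45788\right) = 1196532016$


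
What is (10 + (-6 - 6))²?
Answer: 4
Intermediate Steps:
(10 + (-6 - 6))² = (10 - 12)² = (-2)² = 4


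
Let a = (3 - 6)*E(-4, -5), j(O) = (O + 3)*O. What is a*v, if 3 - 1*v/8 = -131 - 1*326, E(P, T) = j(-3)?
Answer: 0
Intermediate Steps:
j(O) = O*(3 + O) (j(O) = (3 + O)*O = O*(3 + O))
E(P, T) = 0 (E(P, T) = -3*(3 - 3) = -3*0 = 0)
v = 3680 (v = 24 - 8*(-131 - 1*326) = 24 - 8*(-131 - 326) = 24 - 8*(-457) = 24 + 3656 = 3680)
a = 0 (a = (3 - 6)*0 = -3*0 = 0)
a*v = 0*3680 = 0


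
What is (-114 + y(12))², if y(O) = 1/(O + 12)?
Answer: 7480225/576 ≈ 12987.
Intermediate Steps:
y(O) = 1/(12 + O)
(-114 + y(12))² = (-114 + 1/(12 + 12))² = (-114 + 1/24)² = (-2735/24)² = 7480225/576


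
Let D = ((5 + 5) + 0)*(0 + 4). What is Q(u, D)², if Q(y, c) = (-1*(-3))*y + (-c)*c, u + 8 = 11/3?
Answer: 2601769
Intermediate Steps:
D = 40 (D = (10 + 0)*4 = 10*4 = 40)
u = -13/3 (u = -8 + 11/3 = -13/3 ≈ -4.3333)
Q(y, c) = -c² + 3*y (Q(y, c) = 3*y - c² = -c² + 3*y)
Q(u, D)² = (-1*40² + 3*(-13/3))² = (-1*1600 - 13)² = (-1600 - 13)² = (-1613)² = 2601769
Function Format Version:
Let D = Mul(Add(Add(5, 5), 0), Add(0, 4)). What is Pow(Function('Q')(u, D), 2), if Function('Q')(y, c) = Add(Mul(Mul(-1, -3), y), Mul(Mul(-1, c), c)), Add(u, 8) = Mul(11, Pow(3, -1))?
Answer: 2601769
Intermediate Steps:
D = 40 (D = Mul(Add(10, 0), 4) = Mul(10, 4) = 40)
u = Rational(-13, 3) (u = Add(-8, Mul(11, Pow(3, -1))) = Add(-8, Mul(11, Rational(1, 3))) = Add(-8, Rational(11, 3)) = Rational(-13, 3) ≈ -4.3333)
Function('Q')(y, c) = Add(Mul(-1, Pow(c, 2)), Mul(3, y)) (Function('Q')(y, c) = Add(Mul(3, y), Mul(-1, Pow(c, 2))) = Add(Mul(-1, Pow(c, 2)), Mul(3, y)))
Pow(Function('Q')(u, D), 2) = Pow(Add(Mul(-1, Pow(40, 2)), Mul(3, Rational(-13, 3))), 2) = Pow(Add(Mul(-1, 1600), -13), 2) = Pow(Add(-1600, -13), 2) = Pow(-1613, 2) = 2601769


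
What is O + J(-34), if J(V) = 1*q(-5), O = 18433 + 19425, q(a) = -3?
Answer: 37855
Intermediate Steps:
O = 37858
J(V) = -3 (J(V) = 1*(-3) = -3)
O + J(-34) = 37858 - 3 = 37855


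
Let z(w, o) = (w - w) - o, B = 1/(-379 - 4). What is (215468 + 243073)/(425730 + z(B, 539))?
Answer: 458541/425191 ≈ 1.0784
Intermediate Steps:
B = -1/383 (B = 1/(-383) = -1/383 ≈ -0.0026110)
z(w, o) = -o (z(w, o) = 0 - o = -o)
(215468 + 243073)/(425730 + z(B, 539)) = (215468 + 243073)/(425730 - 1*539) = 458541/(425730 - 539) = 458541/425191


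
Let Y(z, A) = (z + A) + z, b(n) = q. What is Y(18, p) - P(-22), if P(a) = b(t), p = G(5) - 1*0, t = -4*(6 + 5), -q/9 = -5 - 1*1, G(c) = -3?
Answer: -21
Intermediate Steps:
q = 54 (q = -9*(-5 - 1*1) = -9*(-5 - 1) = -9*(-6) = 54)
t = -44 (t = -4*11 = -44)
b(n) = 54
p = -3 (p = -3 - 1*0 = -3 + 0 = -3)
P(a) = 54
Y(z, A) = A + 2*z (Y(z, A) = (A + z) + z = A + 2*z)
Y(18, p) - P(-22) = (-3 + 2*18) - 1*54 = (-3 + 36) - 54 = 33 - 54 = -21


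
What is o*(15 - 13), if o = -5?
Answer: -10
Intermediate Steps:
o*(15 - 13) = -5*(15 - 13) = -5*2 = -10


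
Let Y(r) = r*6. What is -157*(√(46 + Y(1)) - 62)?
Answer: 9734 - 314*√13 ≈ 8601.9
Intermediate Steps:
Y(r) = 6*r
-157*(√(46 + Y(1)) - 62) = -157*(√(46 + 6*1) - 62) = -157*(√(46 + 6) - 62) = -157*(√52 - 62) = -157*(2*√13 - 62) = -157*(-62 + 2*√13) = 9734 - 314*√13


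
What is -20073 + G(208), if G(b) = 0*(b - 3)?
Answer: -20073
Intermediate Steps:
G(b) = 0 (G(b) = 0*(-3 + b) = 0)
-20073 + G(208) = -20073 + 0 = -20073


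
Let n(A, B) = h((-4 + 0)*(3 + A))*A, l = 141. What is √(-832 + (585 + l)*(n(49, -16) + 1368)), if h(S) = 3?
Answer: √1099058 ≈ 1048.4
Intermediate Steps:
n(A, B) = 3*A
√(-832 + (585 + l)*(n(49, -16) + 1368)) = √(-832 + (585 + 141)*(3*49 + 1368)) = √(-832 + 726*(147 + 1368)) = √(-832 + 726*1515) = √(-832 + 1099890) = √1099058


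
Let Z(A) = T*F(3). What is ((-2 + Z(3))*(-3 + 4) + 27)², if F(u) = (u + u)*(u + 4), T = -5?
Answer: 34225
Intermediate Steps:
F(u) = 2*u*(4 + u) (F(u) = (2*u)*(4 + u) = 2*u*(4 + u))
Z(A) = -210 (Z(A) = -10*3*(4 + 3) = -10*3*7 = -5*42 = -210)
((-2 + Z(3))*(-3 + 4) + 27)² = ((-2 - 210)*(-3 + 4) + 27)² = (-212*1 + 27)² = (-212 + 27)² = (-185)² = 34225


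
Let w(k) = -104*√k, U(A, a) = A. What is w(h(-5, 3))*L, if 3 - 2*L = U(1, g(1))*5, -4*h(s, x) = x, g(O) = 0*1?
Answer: 52*I*√3 ≈ 90.067*I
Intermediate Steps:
g(O) = 0
h(s, x) = -x/4
L = -1 (L = 3/2 - 5/2 = -1)
w(h(-5, 3))*L = -104*I*√3/2*(-1) = -52*I*√3*(-1) = 52*I*√3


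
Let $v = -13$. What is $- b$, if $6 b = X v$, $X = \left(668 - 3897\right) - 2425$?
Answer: $- \frac{36751}{3} \approx -12250.0$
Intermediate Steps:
$X = -5654$ ($X = -3229 - 2425 = -5654$)
$b = \frac{36751}{3}$ ($b = \frac{\left(-5654\right) \left(-13\right)}{6} = \frac{1}{6} \cdot 73502 = \frac{36751}{3} \approx 12250.0$)
$- b = \left(-1\right) \frac{36751}{3} = - \frac{36751}{3}$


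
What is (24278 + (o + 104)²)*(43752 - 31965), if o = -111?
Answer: 286742349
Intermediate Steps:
(24278 + (o + 104)²)*(43752 - 31965) = (24278 + (-111 + 104)²)*(43752 - 31965) = (24278 + (-7)²)*11787 = (24278 + 49)*11787 = 24327*11787 = 286742349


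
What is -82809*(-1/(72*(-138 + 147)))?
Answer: 3067/24 ≈ 127.79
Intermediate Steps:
-82809*(-1/(72*(-138 + 147))) = -82809/((-72*9)) = -82809/(-648) = -82809*(-1/648) = 3067/24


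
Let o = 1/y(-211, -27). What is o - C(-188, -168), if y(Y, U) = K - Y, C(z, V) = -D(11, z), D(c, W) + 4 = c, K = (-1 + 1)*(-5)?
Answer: 1478/211 ≈ 7.0047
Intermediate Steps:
K = 0 (K = 0*(-5) = 0)
D(c, W) = -4 + c
C(z, V) = -7 (C(z, V) = -(-4 + 11) = -1*7 = -7)
y(Y, U) = -Y (y(Y, U) = 0 - Y = -Y)
o = 1/211 (o = 1/(-1*(-211)) = 1/211 ≈ 0.0047393)
o - C(-188, -168) = 1/211 - 1*(-7) = 1/211 + 7 = 1478/211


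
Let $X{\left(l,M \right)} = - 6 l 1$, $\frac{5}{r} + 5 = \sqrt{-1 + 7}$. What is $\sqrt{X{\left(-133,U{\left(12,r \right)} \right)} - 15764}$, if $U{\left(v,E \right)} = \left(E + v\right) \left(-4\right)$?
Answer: $i \sqrt{14966} \approx 122.34 i$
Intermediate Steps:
$r = \frac{5}{-5 + \sqrt{6}}$ ($r = \frac{5}{-5 + \sqrt{-1 + 7}} = \frac{5}{-5 + \sqrt{6}} \approx -1.9604$)
$U{\left(v,E \right)} = - 4 E - 4 v$
$X{\left(l,M \right)} = - 6 l$
$\sqrt{X{\left(-133,U{\left(12,r \right)} \right)} - 15764} = \sqrt{\left(-6\right) \left(-133\right) - 15764} = \sqrt{798 - 15764} = \sqrt{-14966} = i \sqrt{14966}$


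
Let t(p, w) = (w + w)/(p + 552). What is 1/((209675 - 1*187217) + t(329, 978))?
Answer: 881/19787454 ≈ 4.4523e-5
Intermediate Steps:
t(p, w) = 2*w/(552 + p) (t(p, w) = (2*w)/(552 + p) = 2*w/(552 + p))
1/((209675 - 1*187217) + t(329, 978)) = 1/((209675 - 1*187217) + 2*978/(552 + 329)) = 1/((209675 - 187217) + 2*978/881) = 1/(22458 + 2*978*(1/881)) = 1/(22458 + 1956/881) = 1/(19787454/881) = 881/19787454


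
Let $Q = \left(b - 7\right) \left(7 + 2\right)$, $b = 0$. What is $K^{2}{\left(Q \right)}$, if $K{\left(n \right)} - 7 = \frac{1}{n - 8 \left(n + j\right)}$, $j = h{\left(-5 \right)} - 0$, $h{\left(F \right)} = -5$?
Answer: $\frac{11343424}{231361} \approx 49.029$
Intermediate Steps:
$j = -5$ ($j = -5 - 0 = -5 + 0 = -5$)
$Q = -63$ ($Q = \left(0 - 7\right) \left(7 + 2\right) = \left(-7\right) 9 = -63$)
$K{\left(n \right)} = 7 + \frac{1}{40 - 7 n}$ ($K{\left(n \right)} = 7 + \frac{1}{n - 8 \left(n - 5\right)} = 7 + \frac{1}{n - 8 \left(-5 + n\right)} = 7 + \frac{1}{n - \left(-40 + 8 n\right)} = 7 + \frac{1}{40 - 7 n}$)
$K^{2}{\left(Q \right)} = \left(\frac{-281 + 49 \left(-63\right)}{-40 + 7 \left(-63\right)}\right)^{2} = \left(\frac{-281 - 3087}{-40 - 441}\right)^{2} = \left(\frac{1}{-481} \left(-3368\right)\right)^{2} = \left(\left(- \frac{1}{481}\right) \left(-3368\right)\right)^{2} = \left(\frac{3368}{481}\right)^{2} = \frac{11343424}{231361}$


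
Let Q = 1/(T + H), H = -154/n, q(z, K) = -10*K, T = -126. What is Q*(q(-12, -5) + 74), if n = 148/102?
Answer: -4588/8589 ≈ -0.53417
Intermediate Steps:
n = 74/51 (n = 148*(1/102) = 74/51 ≈ 1.4510)
H = -3927/37 (H = -154/74/51 = -154*51/74 = -3927/37 ≈ -106.14)
Q = -37/8589 (Q = 1/(-126 - 3927/37) = 1/(-8589/37) = -37/8589 ≈ -0.0043078)
Q*(q(-12, -5) + 74) = -37*(-10*(-5) + 74)/8589 = -37*(50 + 74)/8589 = -37/8589*124 = -4588/8589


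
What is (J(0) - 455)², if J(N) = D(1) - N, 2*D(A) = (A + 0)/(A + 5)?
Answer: 29800681/144 ≈ 2.0695e+5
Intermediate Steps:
D(A) = A/(2*(5 + A)) (D(A) = ((A + 0)/(A + 5))/2 = (A/(5 + A))/2 = A/(2*(5 + A)))
J(N) = 1/12 - N (J(N) = (½)*1/(5 + 1) - N = (½)*1/6 - N = (½)*1*(⅙) - N = 1/12 - N)
(J(0) - 455)² = ((1/12 - 1*0) - 455)² = ((1/12 + 0) - 455)² = (1/12 - 455)² = (-5459/12)² = 29800681/144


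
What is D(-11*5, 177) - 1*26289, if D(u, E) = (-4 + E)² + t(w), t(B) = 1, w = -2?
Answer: 3641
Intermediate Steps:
D(u, E) = 1 + (-4 + E)² (D(u, E) = (-4 + E)² + 1 = 1 + (-4 + E)²)
D(-11*5, 177) - 1*26289 = (1 + (-4 + 177)²) - 1*26289 = (1 + 173²) - 26289 = (1 + 29929) - 26289 = 29930 - 26289 = 3641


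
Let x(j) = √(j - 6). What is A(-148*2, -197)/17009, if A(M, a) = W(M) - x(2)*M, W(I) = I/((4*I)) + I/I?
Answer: 5/68036 + 592*I/17009 ≈ 7.3491e-5 + 0.034805*I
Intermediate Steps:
x(j) = √(-6 + j)
W(I) = 5/4 (W(I) = I*(1/(4*I)) + 1 = ¼ + 1 = 5/4)
A(M, a) = 5/4 - 2*I*M (A(M, a) = 5/4 - √(-6 + 2)*M = 5/4 - √(-4)*M = 5/4 - 2*I*M)
A(-148*2, -197)/17009 = (5/4 - 2*I*(-148*2))/17009 = (5/4 - 2*I*(-296))*(1/17009) = (5/4 + 592*I)*(1/17009) = 5/68036 + 592*I/17009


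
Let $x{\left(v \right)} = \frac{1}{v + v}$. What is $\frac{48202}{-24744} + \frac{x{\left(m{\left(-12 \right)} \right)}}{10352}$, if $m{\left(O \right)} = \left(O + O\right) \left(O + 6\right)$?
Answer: $- \frac{5987844217}{3073798656} \approx -1.948$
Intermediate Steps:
$m{\left(O \right)} = 2 O \left(6 + O\right)$
$x{\left(v \right)} = \frac{1}{2 v}$
$\frac{48202}{-24744} + \frac{x{\left(m{\left(-12 \right)} \right)}}{10352} = \frac{48202}{-24744} + \frac{\frac{1}{2} \frac{1}{2 \left(-12\right) \left(6 - 12\right)}}{10352} = 48202 \left(- \frac{1}{24744}\right) + \frac{1}{2 \cdot 2 \left(-12\right) \left(-6\right)} \frac{1}{10352} = - \frac{24101}{12372} + \frac{1}{2 \cdot 144} \cdot \frac{1}{10352} = - \frac{24101}{12372} + \frac{1}{2} \cdot \frac{1}{144} \cdot \frac{1}{10352} = - \frac{24101}{12372} + \frac{1}{288} \cdot \frac{1}{10352} = - \frac{24101}{12372} + \frac{1}{2981376} = - \frac{5987844217}{3073798656}$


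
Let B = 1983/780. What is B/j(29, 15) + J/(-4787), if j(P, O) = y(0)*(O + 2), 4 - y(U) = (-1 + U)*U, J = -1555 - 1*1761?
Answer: 61791087/84634160 ≈ 0.73010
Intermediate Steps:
J = -3316 (J = -1555 - 1761 = -3316)
B = 661/260 (B = 1983*(1/780) = 661/260 ≈ 2.5423)
y(U) = 4 - U*(-1 + U) (y(U) = 4 - (-1 + U)*U = 4 - U*(-1 + U))
j(P, O) = 8 + 4*O (j(P, O) = (4 + 0 - 1*0**2)*(O + 2) = (4 + 0 - 1*0)*(2 + O) = (4 + 0 + 0)*(2 + O) = 4*(2 + O) = 8 + 4*O)
B/j(29, 15) + J/(-4787) = 661/(260*(8 + 4*15)) - 3316/(-4787) = 661/(260*(8 + 60)) - 3316*(-1/4787) = (661/260)/68 + 3316/4787 = (661/260)*(1/68) + 3316/4787 = 661/17680 + 3316/4787 = 61791087/84634160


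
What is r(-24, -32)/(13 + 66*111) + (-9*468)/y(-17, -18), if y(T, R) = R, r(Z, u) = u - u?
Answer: 234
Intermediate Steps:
r(Z, u) = 0
r(-24, -32)/(13 + 66*111) + (-9*468)/y(-17, -18) = 0/(13 + 66*111) - 9*468/(-18) = 0/(13 + 7326) - 4212*(-1/18) = 0/7339 + 234 = 0*(1/7339) + 234 = 0 + 234 = 234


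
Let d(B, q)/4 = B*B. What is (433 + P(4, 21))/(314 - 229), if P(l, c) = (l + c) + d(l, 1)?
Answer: 522/85 ≈ 6.1412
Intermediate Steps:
d(B, q) = 4*B**2 (d(B, q) = 4*(B*B) = 4*B**2)
P(l, c) = c + l + 4*l**2 (P(l, c) = (l + c) + 4*l**2 = (c + l) + 4*l**2 = c + l + 4*l**2)
(433 + P(4, 21))/(314 - 229) = (433 + (21 + 4 + 4*4**2))/(314 - 229) = (433 + (21 + 4 + 4*16))/85 = (433 + (21 + 4 + 64))*(1/85) = (433 + 89)*(1/85) = 522*(1/85) = 522/85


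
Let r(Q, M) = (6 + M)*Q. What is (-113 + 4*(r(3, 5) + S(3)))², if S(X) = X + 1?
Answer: 1225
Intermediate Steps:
r(Q, M) = Q*(6 + M)
S(X) = 1 + X
(-113 + 4*(r(3, 5) + S(3)))² = (-113 + 4*(3*(6 + 5) + (1 + 3)))² = (-113 + 4*(3*11 + 4))² = (-113 + 4*(33 + 4))² = (-113 + 4*37)² = (-113 + 148)² = 35² = 1225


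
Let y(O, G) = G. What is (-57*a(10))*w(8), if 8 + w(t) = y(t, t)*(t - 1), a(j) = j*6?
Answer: -164160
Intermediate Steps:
a(j) = 6*j
w(t) = -8 + t*(-1 + t) (w(t) = -8 + t*(t - 1) = -8 + t*(-1 + t))
(-57*a(10))*w(8) = (-342*10)*(-8 + 8**2 - 1*8) = (-57*60)*(-8 + 64 - 8) = -3420*48 = -164160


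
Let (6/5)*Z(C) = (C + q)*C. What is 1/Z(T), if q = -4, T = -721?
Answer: 6/2613625 ≈ 2.2957e-6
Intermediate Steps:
Z(C) = 5*C*(-4 + C)/6 (Z(C) = 5*((C - 4)*C)/6 = 5*((-4 + C)*C)/6 = 5*(C*(-4 + C))/6 = 5*C*(-4 + C)/6)
1/Z(T) = 1/((5/6)*(-721)*(-4 - 721)) = 1/((5/6)*(-721)*(-725)) = 1/(2613625/6) = 6/2613625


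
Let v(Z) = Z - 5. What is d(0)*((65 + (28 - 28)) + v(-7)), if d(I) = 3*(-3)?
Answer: -477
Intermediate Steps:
d(I) = -9
v(Z) = -5 + Z
d(0)*((65 + (28 - 28)) + v(-7)) = -9*((65 + (28 - 28)) + (-5 - 7)) = -9*((65 + 0) - 12) = -9*(65 - 12) = -9*53 = -477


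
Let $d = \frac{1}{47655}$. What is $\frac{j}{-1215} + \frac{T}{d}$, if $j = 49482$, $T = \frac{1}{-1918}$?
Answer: $- \frac{16978589}{258930} \approx -65.572$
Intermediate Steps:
$d = \frac{1}{47655} \approx 2.0984 \cdot 10^{-5}$
$T = - \frac{1}{1918} \approx -0.00052138$
$\frac{j}{-1215} + \frac{T}{d} = \frac{49482}{-1215} - \frac{\frac{1}{\frac{1}{47655}}}{1918} = 49482 \left(- \frac{1}{1215}\right) - \frac{47655}{1918} = - \frac{5498}{135} - \frac{47655}{1918} = - \frac{16978589}{258930}$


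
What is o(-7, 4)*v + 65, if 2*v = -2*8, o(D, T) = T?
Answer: 33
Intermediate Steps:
v = -8 (v = (-2*8)/2 = (1/2)*(-16) = -8)
o(-7, 4)*v + 65 = 4*(-8) + 65 = -32 + 65 = 33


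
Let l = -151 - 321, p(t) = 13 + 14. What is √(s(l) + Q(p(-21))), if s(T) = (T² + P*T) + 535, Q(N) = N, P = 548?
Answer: I*√35310 ≈ 187.91*I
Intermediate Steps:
p(t) = 27
l = -472
s(T) = 535 + T² + 548*T (s(T) = (T² + 548*T) + 535 = 535 + T² + 548*T)
√(s(l) + Q(p(-21))) = √((535 + (-472)² + 548*(-472)) + 27) = √((535 + 222784 - 258656) + 27) = √(-35337 + 27) = √(-35310) = I*√35310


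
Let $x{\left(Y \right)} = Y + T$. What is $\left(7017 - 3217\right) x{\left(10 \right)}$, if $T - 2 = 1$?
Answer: $49400$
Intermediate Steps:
$T = 3$ ($T = 2 + 1 = 3$)
$x{\left(Y \right)} = 3 + Y$ ($x{\left(Y \right)} = Y + 3 = 3 + Y$)
$\left(7017 - 3217\right) x{\left(10 \right)} = \left(7017 - 3217\right) \left(3 + 10\right) = 3800 \cdot 13 = 49400$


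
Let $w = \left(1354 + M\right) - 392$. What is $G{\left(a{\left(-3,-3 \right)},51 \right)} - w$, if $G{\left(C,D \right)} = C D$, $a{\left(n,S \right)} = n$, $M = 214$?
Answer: $-1329$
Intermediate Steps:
$w = 1176$ ($w = \left(1354 + 214\right) - 392 = 1568 - 392 = 1176$)
$G{\left(a{\left(-3,-3 \right)},51 \right)} - w = \left(-3\right) 51 - 1176 = -153 - 1176 = -1329$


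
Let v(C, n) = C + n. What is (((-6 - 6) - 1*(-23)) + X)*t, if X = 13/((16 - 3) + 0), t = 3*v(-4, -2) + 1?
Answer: -204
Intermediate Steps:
t = -17 (t = 3*(-4 - 2) + 1 = 3*(-6) + 1 = -18 + 1 = -17)
X = 1 (X = 13/(13 + 0) = 13/13 = 13*(1/13) = 1)
(((-6 - 6) - 1*(-23)) + X)*t = (((-6 - 6) - 1*(-23)) + 1)*(-17) = ((-12 + 23) + 1)*(-17) = (11 + 1)*(-17) = 12*(-17) = -204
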